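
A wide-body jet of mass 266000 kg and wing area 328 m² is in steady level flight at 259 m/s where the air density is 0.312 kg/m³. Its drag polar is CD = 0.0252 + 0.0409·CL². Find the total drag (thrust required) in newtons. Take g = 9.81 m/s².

In steady level flight, lift balances weight: W = mg = 266000 × 9.81 = 2.6095×10^6 N.
q = ½ρv² = ½ × 0.312 × 259² = 10460 Pa.
CL = 2W/(ρv²S) = 2×2.6095×10^6/(0.312×259²×328) = 0.7602.
CD = 0.0252 + 0.0409 × 0.7602² = 0.04884.
D = q·S·CD = 10460 × 328 × 0.04884 = 1.676×10^5 N

D = 1.68×10^5 N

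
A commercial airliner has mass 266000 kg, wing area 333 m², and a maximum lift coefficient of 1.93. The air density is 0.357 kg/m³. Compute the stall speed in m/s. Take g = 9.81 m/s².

V_stall = 151 m/s

At stall, lift equals weight: L = W = m·g = 266000 × 9.81 = 2.609×10^6 N.
V_stall = √(2W/(ρ·S·CL,max)) = √(2 × 2.609×10^6 / (0.357 × 333 × 1.93))
V_stall = √22750 = 151 m/s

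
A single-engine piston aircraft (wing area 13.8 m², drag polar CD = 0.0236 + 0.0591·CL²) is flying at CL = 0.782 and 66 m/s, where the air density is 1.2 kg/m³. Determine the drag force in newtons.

CD = 0.0236 + 0.0591 × 0.782² = 0.05974
D = ½ρv²S·CD = ½ × 1.2 × 66² × 13.8 × 0.05974 = 2150 N

D = 2150 N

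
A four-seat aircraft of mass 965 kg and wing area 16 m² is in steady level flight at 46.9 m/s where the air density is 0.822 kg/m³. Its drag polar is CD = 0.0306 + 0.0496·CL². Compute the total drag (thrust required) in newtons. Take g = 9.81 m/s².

Level flight ⇒ L = W = m·g = 965 × 9.81 = 9466.6 N.
Dynamic pressure q = 0.5 × 0.822 × 46.9² = 904 Pa.
CL = 2W/(ρv²S) = 2×9466.6/(0.822×46.9²×16) = 0.6545.
CD = 0.0306 + 0.0496 × 0.6545² = 0.05185.
D = q·S·CD = 904 × 16 × 0.05185 = 749.9 N

D = 750 N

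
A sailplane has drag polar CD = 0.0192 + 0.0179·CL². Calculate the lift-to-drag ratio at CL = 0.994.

CD = 0.0192 + 0.0179 × 0.994² = 0.03689
L/D = CL/CD = 0.994 / 0.03689 = 26.9

L/D = 26.9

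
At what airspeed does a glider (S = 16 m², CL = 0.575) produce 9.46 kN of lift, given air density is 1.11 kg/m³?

L = ½ρv²S·CL ⇒ v = √(2L/(ρ·S·CL))
v = √(2 × 9460 / (1.11 × 16 × 0.575)) = √1853 = 43 m/s

v = 43 m/s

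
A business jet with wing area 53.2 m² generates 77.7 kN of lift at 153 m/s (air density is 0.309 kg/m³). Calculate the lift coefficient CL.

CL = 0.404

From L = ½ρv²S·CL, rearranging gives CL = 2L/(ρv²S).
CL = 2 × 77700 / (0.309 × 153² × 53.2) = 0.404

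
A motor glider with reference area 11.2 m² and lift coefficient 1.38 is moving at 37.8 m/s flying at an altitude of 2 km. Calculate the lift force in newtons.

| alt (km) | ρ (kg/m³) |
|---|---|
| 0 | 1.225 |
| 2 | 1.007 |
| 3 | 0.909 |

L = 11100 N

At 2 km, from the table: ρ = 1.007 kg/m³.
Dynamic pressure q = ½ρv² = ½ × 1.007 × 37.8² = 719.4 Pa.
L = q·S·CL = 719.4 × 11.2 × 1.38 = 11100 N ≈ 11.1 kN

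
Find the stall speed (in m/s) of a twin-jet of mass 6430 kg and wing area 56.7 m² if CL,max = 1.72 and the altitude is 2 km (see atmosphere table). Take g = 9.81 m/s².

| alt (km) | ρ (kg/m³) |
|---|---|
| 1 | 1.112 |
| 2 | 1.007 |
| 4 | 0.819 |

At 2 km, from the table: ρ = 1.007 kg/m³.
Stall occurs when L = W at CL,max. W = mg = 6430 × 9.81 = 63080 N.
From L = ½ρV²S·CL,max = W: V_stall = √(2W/(ρSCL,max)) = √(2·63080/(1.007·56.7·1.72))
V_stall = √1285 = 35.8 m/s

V_stall = 35.8 m/s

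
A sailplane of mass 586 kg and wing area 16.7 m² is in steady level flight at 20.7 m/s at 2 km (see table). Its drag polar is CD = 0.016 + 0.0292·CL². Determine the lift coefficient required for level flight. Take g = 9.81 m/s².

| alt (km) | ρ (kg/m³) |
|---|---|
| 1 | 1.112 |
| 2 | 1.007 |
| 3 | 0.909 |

At 2 km, from the table: ρ = 1.007 kg/m³.
Weight W = mg = 586 × 9.81 = 5748.7 N; in level flight L = W.
q = ½ρv² = ½ × 1.007 × 20.7² = 215.7 Pa.
CL = 2W/(ρv²S) = 2×5748.7/(1.007×20.7²×16.7) = 1.596.

CL = 1.6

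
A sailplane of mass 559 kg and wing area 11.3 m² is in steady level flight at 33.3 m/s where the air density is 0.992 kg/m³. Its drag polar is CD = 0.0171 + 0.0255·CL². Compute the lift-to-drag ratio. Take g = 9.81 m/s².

In steady level flight, lift balances weight: W = mg = 559 × 9.81 = 5483.8 N.
q = ½ρv² = ½ × 0.992 × 33.3² = 550 Pa.
CL = 2W/(ρv²S) = 2×5483.8/(0.992×33.3²×11.3) = 0.8823.
CD = 0.0171 + 0.0255 × 0.8823² = 0.03695.
L/D = CL/CD = 0.8823 / 0.03695 = 23.9

L/D = 23.9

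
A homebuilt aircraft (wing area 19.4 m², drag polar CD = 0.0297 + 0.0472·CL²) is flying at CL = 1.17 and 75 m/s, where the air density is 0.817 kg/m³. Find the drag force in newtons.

CD = 0.0297 + 0.0472 × 1.17² = 0.09431
D = ½ρv²S·CD = ½ × 0.817 × 75² × 19.4 × 0.09431 = 4200 N

D = 4200 N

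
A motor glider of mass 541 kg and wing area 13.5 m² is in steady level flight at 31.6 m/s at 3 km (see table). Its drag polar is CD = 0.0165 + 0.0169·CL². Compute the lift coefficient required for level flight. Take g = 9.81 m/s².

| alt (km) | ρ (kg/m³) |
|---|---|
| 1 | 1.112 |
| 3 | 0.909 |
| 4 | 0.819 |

At 3 km, from the table: ρ = 0.909 kg/m³.
In steady level flight, lift balances weight: W = mg = 541 × 9.81 = 5307.2 N.
Dynamic pressure q = 0.5 × 0.909 × 31.6² = 453.8 Pa.
Required CL = L/(qS) = 5307.2/(453.8·13.5) = 0.8662.

CL = 0.866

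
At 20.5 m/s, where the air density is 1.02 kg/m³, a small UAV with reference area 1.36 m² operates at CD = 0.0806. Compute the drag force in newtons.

Dynamic pressure q = ½ρv² = ½ × 1.02 × 20.5² = 214.3 Pa.
D = q·S·CD = 214.3 × 1.36 × 0.0806 = 23.5 N

D = 23.5 N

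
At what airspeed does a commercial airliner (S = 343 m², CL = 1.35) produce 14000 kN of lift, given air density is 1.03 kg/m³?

L = ½ρv²S·CL ⇒ v = √(2L/(ρ·S·CL))
v = √(2 × 1.4×10^7 / (1.03 × 343 × 1.35)) = √58710 = 242 m/s

v = 242 m/s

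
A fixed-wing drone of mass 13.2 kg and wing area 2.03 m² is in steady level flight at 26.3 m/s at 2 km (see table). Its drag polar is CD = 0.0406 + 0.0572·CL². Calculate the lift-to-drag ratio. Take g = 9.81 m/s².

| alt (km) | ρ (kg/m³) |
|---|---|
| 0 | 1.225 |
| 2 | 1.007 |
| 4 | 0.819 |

At 2 km, from the table: ρ = 1.007 kg/m³.
Weight W = mg = 13.2 × 9.81 = 129.49 N; in level flight L = W.
Dynamic pressure q = 0.5 × 1.007 × 26.3² = 348.3 Pa.
CL = 2W/(ρv²S) = 2×129.49/(1.007×26.3²×2.03) = 0.1832.
CD = 0.0406 + 0.0572 × 0.1832² = 0.04252.
L/D = CL/CD = 0.1832 / 0.04252 = 4.31

L/D = 4.31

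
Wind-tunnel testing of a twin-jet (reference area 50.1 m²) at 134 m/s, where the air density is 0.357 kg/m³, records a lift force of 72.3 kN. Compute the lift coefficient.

CL = 0.45

From L = ½ρv²S·CL, rearranging gives CL = 2L/(ρv²S).
CL = 2 × 72300 / (0.357 × 134² × 50.1) = 0.45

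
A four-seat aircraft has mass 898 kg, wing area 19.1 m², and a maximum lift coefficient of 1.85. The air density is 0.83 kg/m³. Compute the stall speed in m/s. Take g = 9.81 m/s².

V_stall = 24.5 m/s

Weight W = mg = 898 × 9.81 = 8809 N.
From L = ½ρV²S·CL,max = W: V_stall = √(2W/(ρSCL,max)) = √(2·8809/(0.83·19.1·1.85))
V_stall = √600.7 = 24.5 m/s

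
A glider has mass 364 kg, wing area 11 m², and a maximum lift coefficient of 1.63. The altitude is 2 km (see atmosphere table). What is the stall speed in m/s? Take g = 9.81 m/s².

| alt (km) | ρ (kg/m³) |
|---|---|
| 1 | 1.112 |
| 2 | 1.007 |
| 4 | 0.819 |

At 2 km, from the table: ρ = 1.007 kg/m³.
Stall occurs when L = W at CL,max. W = mg = 364 × 9.81 = 3571 N.
From L = ½ρV²S·CL,max = W: V_stall = √(2W/(ρSCL,max)) = √(2·3571/(1.007·11·1.63))
V_stall = √395.5 = 19.9 m/s

V_stall = 19.9 m/s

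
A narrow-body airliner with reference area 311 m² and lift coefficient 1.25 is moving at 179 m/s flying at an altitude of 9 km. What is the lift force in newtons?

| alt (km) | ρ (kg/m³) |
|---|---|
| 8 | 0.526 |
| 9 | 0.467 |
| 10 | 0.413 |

L = 2.91×10^6 N

At 9 km, from the table: ρ = 0.467 kg/m³.
Dynamic pressure q = ½ρv² = ½ × 0.467 × 179² = 7482 Pa.
L = q·S·CL = 7482 × 311 × 1.25 = 2.91×10^6 N ≈ 2910 kN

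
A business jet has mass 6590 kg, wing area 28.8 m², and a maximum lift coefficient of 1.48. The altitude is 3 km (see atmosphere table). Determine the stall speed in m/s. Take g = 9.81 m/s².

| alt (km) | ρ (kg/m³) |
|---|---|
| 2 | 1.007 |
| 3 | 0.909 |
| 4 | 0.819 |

V_stall = 57.8 m/s

At 3 km, from the table: ρ = 0.909 kg/m³.
At stall, lift equals weight: L = W = m·g = 6590 × 9.81 = 64650 N.
From L = ½ρV²S·CL,max = W: V_stall = √(2W/(ρSCL,max)) = √(2·64650/(0.909·28.8·1.48))
V_stall = √3337 = 57.8 m/s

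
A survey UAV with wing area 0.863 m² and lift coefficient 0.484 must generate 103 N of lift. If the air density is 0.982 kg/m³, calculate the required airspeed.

v = 22.4 m/s

L = ½ρv²S·CL ⇒ v = √(2L/(ρ·S·CL))
v = √(2 × 103 / (0.982 × 0.863 × 0.484)) = √502.2 = 22.4 m/s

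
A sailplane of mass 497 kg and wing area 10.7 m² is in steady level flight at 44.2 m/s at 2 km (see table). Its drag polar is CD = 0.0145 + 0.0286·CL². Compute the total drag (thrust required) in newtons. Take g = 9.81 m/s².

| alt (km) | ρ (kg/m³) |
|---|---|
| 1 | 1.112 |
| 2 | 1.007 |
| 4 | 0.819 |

D = 217 N

At 2 km, from the table: ρ = 1.007 kg/m³.
Level flight ⇒ L = W = m·g = 497 × 9.81 = 4875.6 N.
q = ½ρv² = ½ × 1.007 × 44.2² = 983.7 Pa.
CL = 2W/(ρv²S) = 2×4875.6/(1.007×44.2²×10.7) = 0.4632.
CD = 0.0145 + 0.0286 × 0.4632² = 0.02064.
D = q·S·CD = 983.7 × 10.7 × 0.02064 = 217.2 N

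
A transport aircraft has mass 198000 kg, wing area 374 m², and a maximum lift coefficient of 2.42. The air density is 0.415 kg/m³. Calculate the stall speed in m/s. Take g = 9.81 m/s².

At stall, lift equals weight: L = W = m·g = 198000 × 9.81 = 1.942×10^6 N.
From L = ½ρV²S·CL,max = W: V_stall = √(2W/(ρSCL,max)) = √(2·1.942×10^6/(0.415·374·2.42))
V_stall = √10340 = 102 m/s

V_stall = 102 m/s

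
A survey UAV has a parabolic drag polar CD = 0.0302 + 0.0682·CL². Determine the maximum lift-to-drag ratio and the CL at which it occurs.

For CD = CD0 + K·CL², (L/D)max occurs at CL* = √(CD0/K) and equals 1/(2√(K·CD0)).
(L/D)max = 1/(2√(0.0682 × 0.0302)) = 1/(2 × 0.04538) = 11
CL* = √(0.0302/0.0682) = 0.665

(L/D)max = 11, at CL = 0.665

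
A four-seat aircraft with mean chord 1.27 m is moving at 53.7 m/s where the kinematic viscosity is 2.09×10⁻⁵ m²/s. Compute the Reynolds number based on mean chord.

Re = 3.26×10^6

Re = v·c/ν = 53.7 × 1.27 / (2.09×10⁻⁵) = 3.26×10^6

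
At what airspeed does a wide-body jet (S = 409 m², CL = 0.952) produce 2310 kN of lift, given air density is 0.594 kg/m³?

v = 141 m/s

L = ½ρv²S·CL ⇒ v = √(2L/(ρ·S·CL))
v = √(2 × 2.31×10^6 / (0.594 × 409 × 0.952)) = √19980 = 141 m/s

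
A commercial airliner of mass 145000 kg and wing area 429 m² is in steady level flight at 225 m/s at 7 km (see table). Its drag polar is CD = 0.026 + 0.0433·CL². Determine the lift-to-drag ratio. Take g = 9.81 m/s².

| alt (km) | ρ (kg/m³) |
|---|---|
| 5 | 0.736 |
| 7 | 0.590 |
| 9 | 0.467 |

L/D = 7.89

At 7 km, from the table: ρ = 0.590 kg/m³.
Level flight ⇒ L = W = m·g = 145000 × 9.81 = 1.4224×10^6 N.
Dynamic pressure q = 0.5 × 0.59 × 225² = 14930 Pa.
Required CL = L/(qS) = 1.4224×10^6/(14930·429) = 0.222.
CD = 0.026 + 0.0433 × 0.222² = 0.02813.
L/D = CL/CD = 0.222 / 0.02813 = 7.89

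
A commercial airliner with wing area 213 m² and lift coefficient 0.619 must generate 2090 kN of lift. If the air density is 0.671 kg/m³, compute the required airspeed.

L = ½ρv²S·CL ⇒ v = √(2L/(ρ·S·CL))
v = √(2 × 2.09×10^6 / (0.671 × 213 × 0.619)) = √47250 = 217 m/s

v = 217 m/s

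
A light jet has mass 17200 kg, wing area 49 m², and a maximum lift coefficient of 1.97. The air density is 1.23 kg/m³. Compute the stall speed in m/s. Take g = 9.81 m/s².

Stall occurs when L = W at CL,max. W = mg = 17200 × 9.81 = 1.687×10^5 N.
V_stall = √(2W/(ρ·S·CL,max)) = √(2 × 1.687×10^5 / (1.23 × 49 × 1.97))
V_stall = √2842 = 53.3 m/s

V_stall = 53.3 m/s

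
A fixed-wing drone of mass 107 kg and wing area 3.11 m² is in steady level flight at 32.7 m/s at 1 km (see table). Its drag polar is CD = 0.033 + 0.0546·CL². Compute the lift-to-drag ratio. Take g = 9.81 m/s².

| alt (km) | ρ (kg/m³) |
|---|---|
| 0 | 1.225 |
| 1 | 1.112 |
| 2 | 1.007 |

L/D = 11.2

At 1 km, from the table: ρ = 1.112 kg/m³.
Weight W = mg = 107 × 9.81 = 1049.7 N; in level flight L = W.
q = ½ρv² = ½ × 1.112 × 32.7² = 594.5 Pa.
CL = 2W/(ρv²S) = 2×1049.7/(1.112×32.7²×3.11) = 0.5677.
CD = 0.033 + 0.0546 × 0.5677² = 0.0506.
L/D = CL/CD = 0.5677 / 0.0506 = 11.2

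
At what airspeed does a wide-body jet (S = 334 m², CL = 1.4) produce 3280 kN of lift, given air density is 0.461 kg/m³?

v = 174 m/s

L = ½ρv²S·CL ⇒ v = √(2L/(ρ·S·CL))
v = √(2 × 3.28×10^6 / (0.461 × 334 × 1.4)) = √30430 = 174 m/s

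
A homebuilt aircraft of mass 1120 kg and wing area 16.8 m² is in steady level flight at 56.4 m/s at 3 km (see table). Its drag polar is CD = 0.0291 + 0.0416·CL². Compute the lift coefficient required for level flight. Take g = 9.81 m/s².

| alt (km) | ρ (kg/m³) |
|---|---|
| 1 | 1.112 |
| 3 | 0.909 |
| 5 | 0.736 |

At 3 km, from the table: ρ = 0.909 kg/m³.
Level flight ⇒ L = W = m·g = 1120 × 9.81 = 10987 N.
q = ½ρv² = ½ × 0.909 × 56.4² = 1446 Pa.
CL = 2W/(ρv²S) = 2×10987/(0.909×56.4²×16.8) = 0.4524.

CL = 0.452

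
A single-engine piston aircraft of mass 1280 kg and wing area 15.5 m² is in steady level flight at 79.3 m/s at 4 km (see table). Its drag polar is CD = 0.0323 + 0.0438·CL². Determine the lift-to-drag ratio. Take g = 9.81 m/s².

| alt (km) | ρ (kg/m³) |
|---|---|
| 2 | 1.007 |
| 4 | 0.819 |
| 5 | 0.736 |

At 4 km, from the table: ρ = 0.819 kg/m³.
In steady level flight, lift balances weight: W = mg = 1280 × 9.81 = 12557 N.
Dynamic pressure q = 0.5 × 0.819 × 79.3² = 2575 Pa.
Required CL = L/(qS) = 12557/(2575·15.5) = 0.3146.
CD = 0.0323 + 0.0438 × 0.3146² = 0.03663.
L/D = CL/CD = 0.3146 / 0.03663 = 8.59

L/D = 8.59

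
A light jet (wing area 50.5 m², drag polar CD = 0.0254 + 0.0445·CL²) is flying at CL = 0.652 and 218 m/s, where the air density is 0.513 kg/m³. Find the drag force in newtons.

D = 27300 N

CD = 0.0254 + 0.0445 × 0.652² = 0.04432
D = ½ρv²S·CD = ½ × 0.513 × 218² × 50.5 × 0.04432 = 27300 N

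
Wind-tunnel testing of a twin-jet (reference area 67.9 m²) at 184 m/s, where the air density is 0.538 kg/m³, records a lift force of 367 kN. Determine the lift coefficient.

From L = ½ρv²S·CL, rearranging gives CL = 2L/(ρv²S).
CL = 2 × 3.67×10^5 / (0.538 × 184² × 67.9) = 0.593

CL = 0.593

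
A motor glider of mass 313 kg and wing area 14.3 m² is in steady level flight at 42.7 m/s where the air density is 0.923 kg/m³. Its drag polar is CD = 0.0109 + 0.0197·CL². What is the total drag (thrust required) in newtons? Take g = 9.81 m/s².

D = 147 N

In steady level flight, lift balances weight: W = mg = 313 × 9.81 = 3070.5 N.
q = ½ρv² = ½ × 0.923 × 42.7² = 841.4 Pa.
CL = 2W/(ρv²S) = 2×3070.5/(0.923×42.7²×14.3) = 0.2552.
CD = 0.0109 + 0.0197 × 0.2552² = 0.01218.
D = q·S·CD = 841.4 × 14.3 × 0.01218 = 146.6 N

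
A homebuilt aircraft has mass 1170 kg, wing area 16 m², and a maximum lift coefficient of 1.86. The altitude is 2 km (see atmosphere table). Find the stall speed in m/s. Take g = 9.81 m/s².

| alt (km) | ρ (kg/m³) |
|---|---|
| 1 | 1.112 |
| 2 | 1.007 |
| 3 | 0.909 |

At 2 km, from the table: ρ = 1.007 kg/m³.
At stall, lift equals weight: L = W = m·g = 1170 × 9.81 = 11480 N.
V_stall = √(2W/(ρ·S·CL,max)) = √(2 × 11480 / (1.007 × 16 × 1.86))
V_stall = √766 = 27.7 m/s

V_stall = 27.7 m/s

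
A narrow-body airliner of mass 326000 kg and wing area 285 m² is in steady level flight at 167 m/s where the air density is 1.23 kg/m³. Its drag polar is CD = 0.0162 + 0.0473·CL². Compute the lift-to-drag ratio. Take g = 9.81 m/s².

L/D = 18

Weight W = mg = 326000 × 9.81 = 3.1981×10^6 N; in level flight L = W.
q = ½ρv² = ½ × 1.23 × 167² = 17150 Pa.
CL = W/(q·S) = 3.1981×10^6 / (17150 × 285) = 0.6542.
CD = 0.0162 + 0.0473 × 0.6542² = 0.03645.
L/D = CL/CD = 0.6542 / 0.03645 = 18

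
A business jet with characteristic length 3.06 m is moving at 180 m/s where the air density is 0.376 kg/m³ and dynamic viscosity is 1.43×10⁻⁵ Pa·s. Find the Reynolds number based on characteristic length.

Re = ρ·v·c/μ = 0.376 × 180 × 3.06 / (1.43×10⁻⁵) = 1.45×10^7

Re = 1.45×10^7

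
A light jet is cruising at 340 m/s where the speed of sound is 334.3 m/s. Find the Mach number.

M = 1.02

M = v/a = 340 / 334.3 = 1.02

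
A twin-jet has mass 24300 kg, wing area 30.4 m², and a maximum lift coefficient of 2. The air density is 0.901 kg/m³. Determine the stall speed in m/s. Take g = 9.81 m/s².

Weight W = mg = 24300 × 9.81 = 2.384×10^5 N.
From L = ½ρV²S·CL,max = W: V_stall = √(2W/(ρSCL,max)) = √(2·2.384×10^5/(0.901·30.4·2))
V_stall = √8703 = 93.3 m/s

V_stall = 93.3 m/s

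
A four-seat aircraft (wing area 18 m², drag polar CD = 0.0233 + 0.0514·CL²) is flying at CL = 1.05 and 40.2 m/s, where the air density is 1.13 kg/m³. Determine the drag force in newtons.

D = 1310 N

CD = 0.0233 + 0.0514 × 1.05² = 0.07997
D = ½ρv²S·CD = ½ × 1.13 × 40.2² × 18 × 0.07997 = 1310 N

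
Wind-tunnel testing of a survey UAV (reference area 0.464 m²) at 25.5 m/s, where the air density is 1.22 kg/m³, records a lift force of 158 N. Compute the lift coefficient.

From L = ½ρv²S·CL, rearranging gives CL = 2L/(ρv²S).
CL = 2 × 158 / (1.22 × 25.5² × 0.464) = 0.858

CL = 0.858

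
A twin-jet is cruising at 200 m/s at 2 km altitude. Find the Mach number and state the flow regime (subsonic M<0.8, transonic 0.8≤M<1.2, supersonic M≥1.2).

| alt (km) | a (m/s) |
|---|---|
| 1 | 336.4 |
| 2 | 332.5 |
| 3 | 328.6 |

M = 0.602 (subsonic)

At 2 km, from the table: a = 332.5 m/s.
M = v/a = 200 / 332.5 = 0.602
M = 0.602 → subsonic.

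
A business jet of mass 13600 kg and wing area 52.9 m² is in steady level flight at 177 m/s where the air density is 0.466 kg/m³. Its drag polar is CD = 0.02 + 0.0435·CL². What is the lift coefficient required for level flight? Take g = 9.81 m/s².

CL = 0.346

In steady level flight, lift balances weight: W = mg = 13600 × 9.81 = 1.3342×10^5 N.
Dynamic pressure q = 0.5 × 0.466 × 177² = 7300 Pa.
CL = 2W/(ρv²S) = 2×1.3342×10^5/(0.466×177²×52.9) = 0.3455.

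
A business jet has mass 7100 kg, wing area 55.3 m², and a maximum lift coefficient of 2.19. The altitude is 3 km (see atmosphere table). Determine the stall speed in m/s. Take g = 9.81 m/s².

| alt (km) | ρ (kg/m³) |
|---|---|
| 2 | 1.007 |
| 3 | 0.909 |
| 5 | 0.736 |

At 3 km, from the table: ρ = 0.909 kg/m³.
Stall occurs when L = W at CL,max. W = mg = 7100 × 9.81 = 69650 N.
V_stall = √(2W/(ρ·S·CL,max)) = √(2 × 69650 / (0.909 × 55.3 × 2.19))
V_stall = √1265 = 35.6 m/s

V_stall = 35.6 m/s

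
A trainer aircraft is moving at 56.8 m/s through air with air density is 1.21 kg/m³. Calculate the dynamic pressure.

q = ½ρv² = ½ × 1.21 × 56.8² = 1950 Pa

q = 1950 Pa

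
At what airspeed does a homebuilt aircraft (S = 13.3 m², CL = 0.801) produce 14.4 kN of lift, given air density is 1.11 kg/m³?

v = 49.4 m/s

L = ½ρv²S·CL ⇒ v = √(2L/(ρ·S·CL))
v = √(2 × 14400 / (1.11 × 13.3 × 0.801)) = √2435 = 49.4 m/s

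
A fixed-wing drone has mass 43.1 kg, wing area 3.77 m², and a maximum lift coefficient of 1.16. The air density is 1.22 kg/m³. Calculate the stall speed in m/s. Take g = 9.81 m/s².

Stall occurs when L = W at CL,max. W = mg = 43.1 × 9.81 = 422.8 N.
V_stall = √(2W/(ρ·S·CL,max)) = √(2 × 422.8 / (1.22 × 3.77 × 1.16))
V_stall = √158.5 = 12.6 m/s

V_stall = 12.6 m/s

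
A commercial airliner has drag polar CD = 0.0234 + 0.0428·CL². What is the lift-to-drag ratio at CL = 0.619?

CD = 0.0234 + 0.0428 × 0.619² = 0.0398
L/D = CL/CD = 0.619 / 0.0398 = 15.6

L/D = 15.6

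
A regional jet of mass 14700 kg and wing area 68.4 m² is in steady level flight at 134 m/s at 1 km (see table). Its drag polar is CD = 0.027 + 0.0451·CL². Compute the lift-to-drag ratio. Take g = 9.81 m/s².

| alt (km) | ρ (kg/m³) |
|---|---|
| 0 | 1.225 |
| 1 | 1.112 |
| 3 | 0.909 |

L/D = 7.28

At 1 km, from the table: ρ = 1.112 kg/m³.
In steady level flight, lift balances weight: W = mg = 14700 × 9.81 = 1.4421×10^5 N.
Dynamic pressure q = 0.5 × 1.112 × 134² = 9984 Pa.
CL = 2W/(ρv²S) = 2×1.4421×10^5/(1.112×134²×68.4) = 0.2112.
CD = 0.027 + 0.0451 × 0.2112² = 0.02901.
L/D = CL/CD = 0.2112 / 0.02901 = 7.28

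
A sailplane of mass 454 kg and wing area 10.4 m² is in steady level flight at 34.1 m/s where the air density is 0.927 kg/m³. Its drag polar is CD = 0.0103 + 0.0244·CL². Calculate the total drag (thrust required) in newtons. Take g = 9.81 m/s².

Level flight ⇒ L = W = m·g = 454 × 9.81 = 4453.7 N.
q = ½ρv² = ½ × 0.927 × 34.1² = 539 Pa.
Required CL = L/(qS) = 4453.7/(539·10.4) = 0.7946.
CD = 0.0103 + 0.0244 × 0.7946² = 0.0257.
D = q·S·CD = 539 × 10.4 × 0.0257 = 144.1 N

D = 144 N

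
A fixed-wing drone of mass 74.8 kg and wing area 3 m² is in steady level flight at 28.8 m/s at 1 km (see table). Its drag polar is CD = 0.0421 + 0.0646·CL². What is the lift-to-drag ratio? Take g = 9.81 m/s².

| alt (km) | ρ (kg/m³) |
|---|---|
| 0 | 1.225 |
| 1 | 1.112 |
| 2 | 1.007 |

At 1 km, from the table: ρ = 1.112 kg/m³.
Level flight ⇒ L = W = m·g = 74.8 × 9.81 = 733.79 N.
q = ½ρv² = ½ × 1.112 × 28.8² = 461.2 Pa.
Required CL = L/(qS) = 733.79/(461.2·3) = 0.5304.
CD = 0.0421 + 0.0646 × 0.5304² = 0.06027.
L/D = CL/CD = 0.5304 / 0.06027 = 8.8

L/D = 8.8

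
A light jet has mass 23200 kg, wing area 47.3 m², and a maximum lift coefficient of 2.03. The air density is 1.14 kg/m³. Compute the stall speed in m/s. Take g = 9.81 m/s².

V_stall = 64.5 m/s

Weight W = mg = 23200 × 9.81 = 2.276×10^5 N.
V_stall = √(2W/(ρ·S·CL,max)) = √(2 × 2.276×10^5 / (1.14 × 47.3 × 2.03))
V_stall = √4158 = 64.5 m/s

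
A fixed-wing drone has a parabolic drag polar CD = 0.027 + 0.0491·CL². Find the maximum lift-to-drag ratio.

For CD = CD0 + K·CL², (L/D)max occurs at CL* = √(CD0/K) and equals 1/(2√(K·CD0)).
(L/D)max = 1/(2√(0.0491 × 0.027)) = 1/(2 × 0.03641) = 13.7

(L/D)max = 13.7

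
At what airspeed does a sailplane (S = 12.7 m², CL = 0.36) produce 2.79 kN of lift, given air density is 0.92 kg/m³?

v = 36.4 m/s

L = ½ρv²S·CL ⇒ v = √(2L/(ρ·S·CL))
v = √(2 × 2790 / (0.92 × 12.7 × 0.36)) = √1327 = 36.4 m/s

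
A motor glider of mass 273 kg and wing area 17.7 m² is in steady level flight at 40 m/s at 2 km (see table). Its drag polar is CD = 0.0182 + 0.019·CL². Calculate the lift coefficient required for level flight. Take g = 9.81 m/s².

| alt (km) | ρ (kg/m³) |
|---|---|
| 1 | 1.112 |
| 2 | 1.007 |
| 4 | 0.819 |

At 2 km, from the table: ρ = 1.007 kg/m³.
Level flight ⇒ L = W = m·g = 273 × 9.81 = 2678.1 N.
q = ½ρv² = ½ × 1.007 × 40² = 805.6 Pa.
CL = 2W/(ρv²S) = 2×2678.1/(1.007×40²×17.7) = 0.1878.

CL = 0.188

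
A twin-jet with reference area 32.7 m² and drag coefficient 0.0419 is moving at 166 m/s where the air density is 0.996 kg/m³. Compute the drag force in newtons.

D = 18800 N

Dynamic pressure q = ½ρv² = ½ × 0.996 × 166² = 13720 Pa.
D = q·S·CD = 13720 × 32.7 × 0.0419 = 18800 N ≈ 18.8 kN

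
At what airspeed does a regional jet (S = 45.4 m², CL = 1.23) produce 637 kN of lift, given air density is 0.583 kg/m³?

L = ½ρv²S·CL ⇒ v = √(2L/(ρ·S·CL))
v = √(2 × 6.37×10^5 / (0.583 × 45.4 × 1.23)) = √39130 = 198 m/s

v = 198 m/s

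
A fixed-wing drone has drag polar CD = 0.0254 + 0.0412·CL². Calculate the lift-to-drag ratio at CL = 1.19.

CD = 0.0254 + 0.0412 × 1.19² = 0.08374
L/D = CL/CD = 1.19 / 0.08374 = 14.2

L/D = 14.2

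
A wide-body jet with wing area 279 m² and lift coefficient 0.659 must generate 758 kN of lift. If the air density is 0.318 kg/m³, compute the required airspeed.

v = 161 m/s

L = ½ρv²S·CL ⇒ v = √(2L/(ρ·S·CL))
v = √(2 × 7.58×10^5 / (0.318 × 279 × 0.659)) = √25930 = 161 m/s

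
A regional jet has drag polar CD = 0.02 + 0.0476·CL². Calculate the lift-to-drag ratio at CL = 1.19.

CD = 0.02 + 0.0476 × 1.19² = 0.08741
L/D = CL/CD = 1.19 / 0.08741 = 13.6

L/D = 13.6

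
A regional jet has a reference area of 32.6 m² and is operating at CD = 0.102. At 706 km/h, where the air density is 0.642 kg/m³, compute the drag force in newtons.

D = 41100 N

Convert speed: v = 706 km/h ÷ 3.6 = 196.1 m/s.
Dynamic pressure q = ½ρv² = ½ × 0.642 × 196.1² = 12350 Pa.
D = q·S·CD = 12350 × 32.6 × 0.102 = 41100 N ≈ 41.1 kN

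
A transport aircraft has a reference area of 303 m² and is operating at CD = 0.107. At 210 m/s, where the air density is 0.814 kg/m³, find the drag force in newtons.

D = ½ρv²S·CD = ½ × 0.814 × 210² × 303 × 0.107 = 5.82×10^5 N ≈ 582 kN

D = 5.82×10^5 N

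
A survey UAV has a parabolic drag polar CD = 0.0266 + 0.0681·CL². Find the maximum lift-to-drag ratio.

For CD = CD0 + K·CL², (L/D)max occurs at CL* = √(CD0/K) and equals 1/(2√(K·CD0)).
(L/D)max = 1/(2√(0.0681 × 0.0266)) = 1/(2 × 0.04256) = 11.7

(L/D)max = 11.7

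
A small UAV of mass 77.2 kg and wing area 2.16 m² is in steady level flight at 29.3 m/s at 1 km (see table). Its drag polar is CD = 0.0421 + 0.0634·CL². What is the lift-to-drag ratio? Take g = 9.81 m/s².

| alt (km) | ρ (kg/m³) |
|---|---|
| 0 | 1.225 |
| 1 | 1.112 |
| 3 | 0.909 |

At 1 km, from the table: ρ = 1.112 kg/m³.
Level flight ⇒ L = W = m·g = 77.2 × 9.81 = 757.33 N.
Dynamic pressure q = 0.5 × 1.112 × 29.3² = 477.3 Pa.
CL = 2W/(ρv²S) = 2×757.33/(1.112×29.3²×2.16) = 0.7346.
CD = 0.0421 + 0.0634 × 0.7346² = 0.07631.
L/D = CL/CD = 0.7346 / 0.07631 = 9.63

L/D = 9.63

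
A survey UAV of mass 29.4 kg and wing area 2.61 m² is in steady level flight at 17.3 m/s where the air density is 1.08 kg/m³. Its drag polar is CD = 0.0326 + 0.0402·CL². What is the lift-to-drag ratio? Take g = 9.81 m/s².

L/D = 13.3

In steady level flight, lift balances weight: W = mg = 29.4 × 9.81 = 288.41 N.
Dynamic pressure q = 0.5 × 1.08 × 17.3² = 161.6 Pa.
Required CL = L/(qS) = 288.41/(161.6·2.61) = 0.6837.
CD = 0.0326 + 0.0402 × 0.6837² = 0.05139.
L/D = CL/CD = 0.6837 / 0.05139 = 13.3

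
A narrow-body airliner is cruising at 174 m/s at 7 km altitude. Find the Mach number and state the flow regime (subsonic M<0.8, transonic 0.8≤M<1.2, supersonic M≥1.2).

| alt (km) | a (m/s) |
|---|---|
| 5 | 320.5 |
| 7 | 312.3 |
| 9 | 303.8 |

M = 0.557 (subsonic)

At 7 km, from the table: a = 312.3 m/s.
M = v/a = 174 / 312.3 = 0.557
M = 0.557 → subsonic.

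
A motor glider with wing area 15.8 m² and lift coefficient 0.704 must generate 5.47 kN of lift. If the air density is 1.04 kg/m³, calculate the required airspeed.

L = ½ρv²S·CL ⇒ v = √(2L/(ρ·S·CL))
v = √(2 × 5470 / (1.04 × 15.8 × 0.704)) = √945.7 = 30.8 m/s

v = 30.8 m/s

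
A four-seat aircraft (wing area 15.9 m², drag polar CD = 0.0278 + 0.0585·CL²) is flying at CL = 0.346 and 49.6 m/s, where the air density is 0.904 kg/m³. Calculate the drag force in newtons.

D = 615 N

CD = 0.0278 + 0.0585 × 0.346² = 0.0348
D = ½ρv²S·CD = ½ × 0.904 × 49.6² × 15.9 × 0.0348 = 615 N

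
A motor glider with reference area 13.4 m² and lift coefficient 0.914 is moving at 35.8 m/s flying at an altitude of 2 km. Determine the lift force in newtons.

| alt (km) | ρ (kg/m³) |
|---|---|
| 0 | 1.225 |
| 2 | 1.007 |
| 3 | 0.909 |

L = 7900 N

At 2 km, from the table: ρ = 1.007 kg/m³.
Dynamic pressure q = ½ρv² = ½ × 1.007 × 35.8² = 645.3 Pa.
L = q·S·CL = 645.3 × 13.4 × 0.914 = 7900 N ≈ 7.9 kN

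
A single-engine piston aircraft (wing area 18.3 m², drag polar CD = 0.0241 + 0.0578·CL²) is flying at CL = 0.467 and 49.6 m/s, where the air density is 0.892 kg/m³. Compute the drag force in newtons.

D = 737 N

CD = 0.0241 + 0.0578 × 0.467² = 0.03671
D = ½ρv²S·CD = ½ × 0.892 × 49.6² × 18.3 × 0.03671 = 737 N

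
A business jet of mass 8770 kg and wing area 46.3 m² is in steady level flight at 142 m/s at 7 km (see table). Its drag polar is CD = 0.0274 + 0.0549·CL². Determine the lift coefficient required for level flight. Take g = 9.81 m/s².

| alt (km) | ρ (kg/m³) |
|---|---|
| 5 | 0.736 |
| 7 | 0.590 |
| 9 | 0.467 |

At 7 km, from the table: ρ = 0.590 kg/m³.
Weight W = mg = 8770 × 9.81 = 86034 N; in level flight L = W.
Dynamic pressure q = 0.5 × 0.59 × 142² = 5948 Pa.
Required CL = L/(qS) = 86034/(5948·46.3) = 0.3124.

CL = 0.312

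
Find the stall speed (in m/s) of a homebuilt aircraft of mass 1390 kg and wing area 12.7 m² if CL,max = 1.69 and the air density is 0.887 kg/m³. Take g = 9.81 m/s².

V_stall = 37.8 m/s

Stall occurs when L = W at CL,max. W = mg = 1390 × 9.81 = 13640 N.
V_stall = √(2W/(ρ·S·CL,max)) = √(2 × 13640 / (0.887 × 12.7 × 1.69))
V_stall = √1433 = 37.8 m/s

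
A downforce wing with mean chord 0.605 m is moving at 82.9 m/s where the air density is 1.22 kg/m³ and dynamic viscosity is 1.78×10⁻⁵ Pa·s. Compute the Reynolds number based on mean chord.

Re = 3.44×10^6

Re = ρ·v·c/μ = 1.22 × 82.9 × 0.605 / (1.78×10⁻⁵) = 3.44×10^6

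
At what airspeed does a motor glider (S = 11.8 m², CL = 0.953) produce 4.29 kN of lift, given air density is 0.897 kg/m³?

L = ½ρv²S·CL ⇒ v = √(2L/(ρ·S·CL))
v = √(2 × 4290 / (0.897 × 11.8 × 0.953)) = √850.6 = 29.2 m/s

v = 29.2 m/s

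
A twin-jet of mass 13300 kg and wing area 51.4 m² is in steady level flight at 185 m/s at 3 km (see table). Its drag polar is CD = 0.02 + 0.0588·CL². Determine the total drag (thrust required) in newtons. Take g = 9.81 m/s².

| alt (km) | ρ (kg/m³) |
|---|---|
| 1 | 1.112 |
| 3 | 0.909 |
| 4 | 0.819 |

At 3 km, from the table: ρ = 0.909 kg/m³.
In steady level flight, lift balances weight: W = mg = 13300 × 9.81 = 1.3047×10^5 N.
q = ½ρv² = ½ × 0.909 × 185² = 15560 Pa.
Required CL = L/(qS) = 1.3047×10^5/(15560·51.4) = 0.1632.
CD = 0.02 + 0.0588 × 0.1632² = 0.02157.
D = q·S·CD = 15560 × 51.4 × 0.02157 = 17240 N

D = 17200 N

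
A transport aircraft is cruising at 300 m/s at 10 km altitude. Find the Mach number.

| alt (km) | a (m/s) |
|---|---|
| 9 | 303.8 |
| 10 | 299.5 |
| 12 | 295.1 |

At 10 km, from the table: a = 299.5 m/s.
M = v/a = 300 / 299.5 = 1

M = 1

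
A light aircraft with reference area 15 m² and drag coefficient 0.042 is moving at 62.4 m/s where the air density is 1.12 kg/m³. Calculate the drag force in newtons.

D = ½ρv²S·CD = ½ × 1.12 × 62.4² × 15 × 0.042 = 1370 N

D = 1370 N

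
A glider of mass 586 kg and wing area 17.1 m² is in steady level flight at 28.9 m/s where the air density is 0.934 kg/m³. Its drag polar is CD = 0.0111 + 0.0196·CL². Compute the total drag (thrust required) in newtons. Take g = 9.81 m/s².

Level flight ⇒ L = W = m·g = 586 × 9.81 = 5748.7 N.
q = ½ρv² = ½ × 0.934 × 28.9² = 390 Pa.
CL = W/(q·S) = 5748.7 / (390 × 17.1) = 0.8619.
CD = 0.0111 + 0.0196 × 0.8619² = 0.02566.
D = q·S·CD = 390 × 17.1 × 0.02566 = 171.1 N

D = 171 N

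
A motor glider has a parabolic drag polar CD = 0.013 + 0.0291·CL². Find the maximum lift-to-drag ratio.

For CD = CD0 + K·CL², (L/D)max occurs at CL* = √(CD0/K) and equals 1/(2√(K·CD0)).
(L/D)max = 1/(2√(0.0291 × 0.013)) = 1/(2 × 0.01945) = 25.7

(L/D)max = 25.7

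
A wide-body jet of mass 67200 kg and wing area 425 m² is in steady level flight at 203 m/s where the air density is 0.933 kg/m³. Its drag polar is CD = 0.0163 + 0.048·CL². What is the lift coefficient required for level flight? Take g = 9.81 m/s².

In steady level flight, lift balances weight: W = mg = 67200 × 9.81 = 6.5923×10^5 N.
Dynamic pressure q = 0.5 × 0.933 × 203² = 19220 Pa.
CL = W/(q·S) = 6.5923×10^5 / (19220 × 425) = 0.08069.

CL = 0.0807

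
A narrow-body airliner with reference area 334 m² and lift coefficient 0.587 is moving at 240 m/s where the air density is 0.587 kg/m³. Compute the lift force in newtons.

Dynamic pressure q = ½ρv² = ½ × 0.587 × 240² = 16910 Pa.
L = q·S·CL = 16910 × 334 × 0.587 = 3.31×10^6 N ≈ 3310 kN

L = 3.31×10^6 N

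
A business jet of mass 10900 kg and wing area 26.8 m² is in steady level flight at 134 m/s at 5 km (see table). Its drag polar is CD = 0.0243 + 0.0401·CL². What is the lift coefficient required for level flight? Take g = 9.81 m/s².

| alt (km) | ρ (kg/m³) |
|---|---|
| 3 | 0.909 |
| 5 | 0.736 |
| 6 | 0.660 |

CL = 0.604

At 5 km, from the table: ρ = 0.736 kg/m³.
Weight W = mg = 10900 × 9.81 = 1.0693×10^5 N; in level flight L = W.
q = ½ρv² = ½ × 0.736 × 134² = 6608 Pa.
CL = W/(q·S) = 1.0693×10^5 / (6608 × 26.8) = 0.6038.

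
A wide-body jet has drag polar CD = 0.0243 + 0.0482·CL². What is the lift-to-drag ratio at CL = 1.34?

L/D = 12.1

CD = 0.0243 + 0.0482 × 1.34² = 0.1108
L/D = CL/CD = 1.34 / 0.1108 = 12.1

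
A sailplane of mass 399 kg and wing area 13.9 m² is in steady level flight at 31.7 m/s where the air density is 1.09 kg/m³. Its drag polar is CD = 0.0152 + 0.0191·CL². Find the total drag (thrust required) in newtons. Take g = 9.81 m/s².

Weight W = mg = 399 × 9.81 = 3914.2 N; in level flight L = W.
q = ½ρv² = ½ × 1.09 × 31.7² = 547.7 Pa.
Required CL = L/(qS) = 3914.2/(547.7·13.9) = 0.5142.
CD = 0.0152 + 0.0191 × 0.5142² = 0.02025.
D = q·S·CD = 547.7 × 13.9 × 0.02025 = 154.2 N

D = 154 N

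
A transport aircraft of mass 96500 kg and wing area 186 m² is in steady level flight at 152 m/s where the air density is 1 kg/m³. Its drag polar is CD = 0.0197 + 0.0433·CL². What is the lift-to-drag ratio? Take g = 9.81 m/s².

In steady level flight, lift balances weight: W = mg = 96500 × 9.81 = 9.4666×10^5 N.
q = ½ρv² = ½ × 1 × 152² = 11550 Pa.
CL = W/(q·S) = 9.4666×10^5 / (11550 × 186) = 0.4406.
CD = 0.0197 + 0.0433 × 0.4406² = 0.02811.
L/D = CL/CD = 0.4406 / 0.02811 = 15.7

L/D = 15.7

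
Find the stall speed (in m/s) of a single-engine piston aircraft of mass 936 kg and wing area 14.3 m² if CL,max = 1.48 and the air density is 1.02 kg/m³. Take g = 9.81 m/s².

Weight W = mg = 936 × 9.81 = 9182 N.
V_stall = √(2W/(ρ·S·CL,max)) = √(2 × 9182 / (1.02 × 14.3 × 1.48))
V_stall = √850.7 = 29.2 m/s

V_stall = 29.2 m/s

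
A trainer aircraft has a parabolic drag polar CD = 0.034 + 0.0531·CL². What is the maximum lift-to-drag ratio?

For CD = CD0 + K·CL², (L/D)max occurs at CL* = √(CD0/K) and equals 1/(2√(K·CD0)).
(L/D)max = 1/(2√(0.0531 × 0.034)) = 1/(2 × 0.04249) = 11.8

(L/D)max = 11.8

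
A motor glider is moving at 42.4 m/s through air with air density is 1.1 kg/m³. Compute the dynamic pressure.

q = 989 Pa

q = ½ρv² = ½ × 1.1 × 42.4² = 989 Pa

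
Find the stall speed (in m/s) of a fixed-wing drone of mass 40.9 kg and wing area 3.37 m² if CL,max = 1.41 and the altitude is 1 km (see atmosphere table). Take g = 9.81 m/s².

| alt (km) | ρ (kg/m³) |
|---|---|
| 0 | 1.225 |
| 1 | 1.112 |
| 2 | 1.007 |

At 1 km, from the table: ρ = 1.112 kg/m³.
Stall occurs when L = W at CL,max. W = mg = 40.9 × 9.81 = 401.2 N.
From L = ½ρV²S·CL,max = W: V_stall = √(2W/(ρSCL,max)) = √(2·401.2/(1.112·3.37·1.41))
V_stall = √151.9 = 12.3 m/s

V_stall = 12.3 m/s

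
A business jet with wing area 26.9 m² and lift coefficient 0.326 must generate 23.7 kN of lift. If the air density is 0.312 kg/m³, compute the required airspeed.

v = 132 m/s

L = ½ρv²S·CL ⇒ v = √(2L/(ρ·S·CL))
v = √(2 × 23700 / (0.312 × 26.9 × 0.326)) = √17320 = 132 m/s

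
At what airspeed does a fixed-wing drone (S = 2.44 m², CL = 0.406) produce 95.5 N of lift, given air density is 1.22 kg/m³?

L = ½ρv²S·CL ⇒ v = √(2L/(ρ·S·CL))
v = √(2 × 95.5 / (1.22 × 2.44 × 0.406)) = √158 = 12.6 m/s

v = 12.6 m/s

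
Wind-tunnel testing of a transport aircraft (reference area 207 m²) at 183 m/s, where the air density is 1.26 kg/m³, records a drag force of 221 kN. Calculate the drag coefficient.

CD = 0.0506

From D = ½ρv²S·CD, rearranging gives CD = 2D/(ρv²S).
CD = 2 × 2.21×10^5 / (1.26 × 183² × 207) = 0.0506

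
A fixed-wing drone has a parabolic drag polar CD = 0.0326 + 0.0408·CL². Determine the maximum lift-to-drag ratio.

(L/D)max = 13.7

For CD = CD0 + K·CL², (L/D)max occurs at CL* = √(CD0/K) and equals 1/(2√(K·CD0)).
(L/D)max = 1/(2√(0.0408 × 0.0326)) = 1/(2 × 0.03647) = 13.7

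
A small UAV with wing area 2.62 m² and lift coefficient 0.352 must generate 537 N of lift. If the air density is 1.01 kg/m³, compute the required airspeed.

L = ½ρv²S·CL ⇒ v = √(2L/(ρ·S·CL))
v = √(2 × 537 / (1.01 × 2.62 × 0.352)) = √1153 = 34 m/s

v = 34 m/s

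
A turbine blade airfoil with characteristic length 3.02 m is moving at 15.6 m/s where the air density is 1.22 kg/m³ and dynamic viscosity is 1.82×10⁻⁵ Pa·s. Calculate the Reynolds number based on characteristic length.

Re = 3.16×10^6

Re = ρ·v·c/μ = 1.22 × 15.6 × 3.02 / (1.82×10⁻⁵) = 3.16×10^6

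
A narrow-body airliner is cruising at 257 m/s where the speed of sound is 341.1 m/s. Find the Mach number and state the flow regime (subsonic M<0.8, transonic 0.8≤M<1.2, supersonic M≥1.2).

M = v/a = 257 / 341.1 = 0.753
M = 0.753 → subsonic.

M = 0.753 (subsonic)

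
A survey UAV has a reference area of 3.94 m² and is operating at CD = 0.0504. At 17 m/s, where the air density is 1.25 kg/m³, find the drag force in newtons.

Dynamic pressure q = ½ρv² = ½ × 1.25 × 17² = 180.6 Pa.
D = q·S·CD = 180.6 × 3.94 × 0.0504 = 35.9 N

D = 35.9 N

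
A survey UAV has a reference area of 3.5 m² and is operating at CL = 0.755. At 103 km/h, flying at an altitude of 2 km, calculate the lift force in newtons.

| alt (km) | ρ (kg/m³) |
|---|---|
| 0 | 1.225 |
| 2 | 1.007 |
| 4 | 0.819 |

At 2 km, from the table: ρ = 1.007 kg/m³.
Convert speed: v = 103 km/h ÷ 3.6 = 28.61 m/s.
Dynamic pressure q = ½ρv² = ½ × 1.007 × 28.61² = 412.2 Pa.
L = q·S·CL = 412.2 × 3.5 × 0.755 = 1090 N

L = 1090 N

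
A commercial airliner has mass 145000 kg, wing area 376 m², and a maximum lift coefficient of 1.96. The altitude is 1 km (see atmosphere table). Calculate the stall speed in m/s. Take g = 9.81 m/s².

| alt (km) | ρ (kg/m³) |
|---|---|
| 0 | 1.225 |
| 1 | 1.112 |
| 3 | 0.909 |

V_stall = 58.9 m/s

At 1 km, from the table: ρ = 1.112 kg/m³.
Weight W = mg = 145000 × 9.81 = 1.422×10^6 N.
From L = ½ρV²S·CL,max = W: V_stall = √(2W/(ρSCL,max)) = √(2·1.422×10^6/(1.112·376·1.96))
V_stall = √3472 = 58.9 m/s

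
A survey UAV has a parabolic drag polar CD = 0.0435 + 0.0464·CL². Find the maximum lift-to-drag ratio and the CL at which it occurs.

(L/D)max = 11.1, at CL = 0.968

For CD = CD0 + K·CL², (L/D)max occurs at CL* = √(CD0/K) and equals 1/(2√(K·CD0)).
(L/D)max = 1/(2√(0.0464 × 0.0435)) = 1/(2 × 0.04493) = 11.1
CL* = √(0.0435/0.0464) = 0.968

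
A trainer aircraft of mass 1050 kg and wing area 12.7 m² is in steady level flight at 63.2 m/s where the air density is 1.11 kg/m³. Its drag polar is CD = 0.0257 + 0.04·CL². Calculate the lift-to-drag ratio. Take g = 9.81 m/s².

L/D = 11.8

Level flight ⇒ L = W = m·g = 1050 × 9.81 = 10300 N.
q = ½ρv² = ½ × 1.11 × 63.2² = 2217 Pa.
Required CL = L/(qS) = 10300/(2217·12.7) = 0.3659.
CD = 0.0257 + 0.04 × 0.3659² = 0.03105.
L/D = CL/CD = 0.3659 / 0.03105 = 11.8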